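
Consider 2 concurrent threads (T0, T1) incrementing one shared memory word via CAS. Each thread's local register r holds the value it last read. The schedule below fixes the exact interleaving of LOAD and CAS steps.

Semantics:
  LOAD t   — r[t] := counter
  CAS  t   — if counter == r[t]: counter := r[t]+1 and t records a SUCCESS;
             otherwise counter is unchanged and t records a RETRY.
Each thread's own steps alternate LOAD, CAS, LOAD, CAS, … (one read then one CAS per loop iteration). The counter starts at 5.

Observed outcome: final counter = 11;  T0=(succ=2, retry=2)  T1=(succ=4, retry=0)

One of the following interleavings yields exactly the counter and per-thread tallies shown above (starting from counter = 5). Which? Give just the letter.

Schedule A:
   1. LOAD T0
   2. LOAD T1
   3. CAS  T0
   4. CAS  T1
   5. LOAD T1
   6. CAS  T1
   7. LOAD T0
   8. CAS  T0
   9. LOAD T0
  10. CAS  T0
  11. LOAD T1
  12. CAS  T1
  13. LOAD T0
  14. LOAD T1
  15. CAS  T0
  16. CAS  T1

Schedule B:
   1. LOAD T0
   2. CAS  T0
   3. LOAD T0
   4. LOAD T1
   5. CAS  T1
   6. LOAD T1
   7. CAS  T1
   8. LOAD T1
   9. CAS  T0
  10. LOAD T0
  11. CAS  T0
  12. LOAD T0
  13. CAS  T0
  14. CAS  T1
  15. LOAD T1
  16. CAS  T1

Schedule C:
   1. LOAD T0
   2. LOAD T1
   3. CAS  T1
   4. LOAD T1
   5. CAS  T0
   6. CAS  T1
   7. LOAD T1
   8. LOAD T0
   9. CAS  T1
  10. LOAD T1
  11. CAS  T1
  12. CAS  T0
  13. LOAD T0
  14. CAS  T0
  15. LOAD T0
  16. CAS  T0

Simulating candidate C:
step 1: T0 LOAD ⇒ load; ctr=5 reg=5
step 2: T1 LOAD ⇒ load; ctr=5 reg=5
step 3: T1 CAS ⇒ ok; ctr=6 reg=5
step 4: T1 LOAD ⇒ load; ctr=6 reg=6
step 5: T0 CAS ⇒ retry; ctr=6 reg=5
step 6: T1 CAS ⇒ ok; ctr=7 reg=6
step 7: T1 LOAD ⇒ load; ctr=7 reg=7
step 8: T0 LOAD ⇒ load; ctr=7 reg=7
step 9: T1 CAS ⇒ ok; ctr=8 reg=7
step 10: T1 LOAD ⇒ load; ctr=8 reg=8
step 11: T1 CAS ⇒ ok; ctr=9 reg=8
step 12: T0 CAS ⇒ retry; ctr=9 reg=7
step 13: T0 LOAD ⇒ load; ctr=9 reg=9
step 14: T0 CAS ⇒ ok; ctr=10 reg=9
step 15: T0 LOAD ⇒ load; ctr=10 reg=10
step 16: T0 CAS ⇒ ok; ctr=11 reg=10

C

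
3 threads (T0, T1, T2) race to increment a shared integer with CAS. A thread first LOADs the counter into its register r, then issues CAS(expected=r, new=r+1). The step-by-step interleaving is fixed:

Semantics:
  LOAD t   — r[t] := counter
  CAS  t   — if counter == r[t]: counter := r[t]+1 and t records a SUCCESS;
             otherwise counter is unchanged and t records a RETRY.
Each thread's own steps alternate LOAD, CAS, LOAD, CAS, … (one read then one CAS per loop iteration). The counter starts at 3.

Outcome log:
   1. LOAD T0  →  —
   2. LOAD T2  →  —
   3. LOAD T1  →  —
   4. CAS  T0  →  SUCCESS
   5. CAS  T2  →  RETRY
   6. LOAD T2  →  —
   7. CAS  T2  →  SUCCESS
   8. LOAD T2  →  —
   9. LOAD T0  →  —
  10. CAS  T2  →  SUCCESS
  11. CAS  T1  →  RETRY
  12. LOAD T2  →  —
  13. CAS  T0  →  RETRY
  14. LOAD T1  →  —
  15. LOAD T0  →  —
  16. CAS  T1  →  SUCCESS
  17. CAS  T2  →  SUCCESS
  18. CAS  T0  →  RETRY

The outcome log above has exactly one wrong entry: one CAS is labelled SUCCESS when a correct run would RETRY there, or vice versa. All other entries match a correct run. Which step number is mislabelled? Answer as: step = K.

Correct run:
T0 LOAD — after: cnt=3, r=3 — load
T2 LOAD — after: cnt=3, r=3 — load
T1 LOAD — after: cnt=3, r=3 — load
T0 CAS — after: cnt=4, r=3 — ok
T2 CAS — after: cnt=4, r=3 — retry
T2 LOAD — after: cnt=4, r=4 — load
T2 CAS — after: cnt=5, r=4 — ok
T2 LOAD — after: cnt=5, r=5 — load
T0 LOAD — after: cnt=5, r=5 — load
T2 CAS — after: cnt=6, r=5 — ok
T1 CAS — after: cnt=6, r=3 — retry
T2 LOAD — after: cnt=6, r=6 — load
T0 CAS — after: cnt=6, r=5 — retry
T1 LOAD — after: cnt=6, r=6 — load
T0 LOAD — after: cnt=6, r=6 — load
T1 CAS — after: cnt=7, r=6 — ok
T2 CAS — after: cnt=7, r=6 — retry
T0 CAS — after: cnt=7, r=6 — retry
Flip is step 17.

step = 17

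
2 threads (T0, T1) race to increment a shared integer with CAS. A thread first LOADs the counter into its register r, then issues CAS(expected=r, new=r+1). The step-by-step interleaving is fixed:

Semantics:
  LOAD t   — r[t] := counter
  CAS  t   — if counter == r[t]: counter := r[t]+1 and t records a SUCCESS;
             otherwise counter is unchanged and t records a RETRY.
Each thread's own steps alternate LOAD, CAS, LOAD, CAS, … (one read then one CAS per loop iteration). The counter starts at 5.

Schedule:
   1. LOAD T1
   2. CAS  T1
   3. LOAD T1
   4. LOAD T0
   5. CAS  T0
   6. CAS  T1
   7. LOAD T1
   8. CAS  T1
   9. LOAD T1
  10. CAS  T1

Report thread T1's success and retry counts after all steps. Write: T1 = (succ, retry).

#1 T1 reads 5
#2 T1 CAS(5→6) writes; counter now 6
#3 T1 reads 6
#4 T0 reads 6
#5 T0 CAS(6→7) writes; counter now 7
#6 T1 CAS(6→7) fails; counter now 7
#7 T1 reads 7
#8 T1 CAS(7→8) writes; counter now 8
#9 T1 reads 8
#10 T1 CAS(8→9) writes; counter now 9

T1 = (3, 1)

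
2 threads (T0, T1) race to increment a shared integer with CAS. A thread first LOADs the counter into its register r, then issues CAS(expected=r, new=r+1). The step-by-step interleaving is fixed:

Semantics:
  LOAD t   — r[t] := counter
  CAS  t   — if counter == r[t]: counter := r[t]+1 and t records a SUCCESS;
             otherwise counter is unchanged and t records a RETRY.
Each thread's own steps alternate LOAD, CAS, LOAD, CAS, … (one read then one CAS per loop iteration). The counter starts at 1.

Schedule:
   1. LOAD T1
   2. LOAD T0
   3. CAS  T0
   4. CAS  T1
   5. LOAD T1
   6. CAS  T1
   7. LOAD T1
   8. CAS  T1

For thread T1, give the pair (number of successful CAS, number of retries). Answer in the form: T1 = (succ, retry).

T1 = (2, 1)

[1] T1.load  rd  (counter 1, T1.r 1)
[2] T0.load  rd  (counter 1, T0.r 1)
[3] T0.cas  hit  (counter 2, T0.r 1)
[4] T1.cas  miss  (counter 2, T1.r 1)
[5] T1.load  rd  (counter 2, T1.r 2)
[6] T1.cas  hit  (counter 3, T1.r 2)
[7] T1.load  rd  (counter 3, T1.r 3)
[8] T1.cas  hit  (counter 4, T1.r 3)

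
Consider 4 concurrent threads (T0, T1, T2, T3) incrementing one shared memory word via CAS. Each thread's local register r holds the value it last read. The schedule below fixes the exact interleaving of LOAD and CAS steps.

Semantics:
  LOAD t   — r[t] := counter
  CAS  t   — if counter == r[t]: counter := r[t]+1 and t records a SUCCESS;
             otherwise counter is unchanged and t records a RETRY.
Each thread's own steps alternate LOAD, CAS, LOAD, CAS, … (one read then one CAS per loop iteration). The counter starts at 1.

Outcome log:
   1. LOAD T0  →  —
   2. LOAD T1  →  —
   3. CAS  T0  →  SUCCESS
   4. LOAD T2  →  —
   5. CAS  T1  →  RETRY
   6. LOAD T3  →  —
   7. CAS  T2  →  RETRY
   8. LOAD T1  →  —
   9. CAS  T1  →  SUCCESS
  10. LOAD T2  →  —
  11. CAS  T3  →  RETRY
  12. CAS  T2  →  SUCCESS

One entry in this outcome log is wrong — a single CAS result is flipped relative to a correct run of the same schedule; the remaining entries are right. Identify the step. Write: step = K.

step = 7

Re-executing:
step 1: T0 LOAD ⇒ load; ctr=1 reg=1
step 2: T1 LOAD ⇒ load; ctr=1 reg=1
step 3: T0 CAS ⇒ ok; ctr=2 reg=1
step 4: T2 LOAD ⇒ load; ctr=2 reg=2
step 5: T1 CAS ⇒ retry; ctr=2 reg=1
step 6: T3 LOAD ⇒ load; ctr=2 reg=2
step 7: T2 CAS ⇒ ok; ctr=3 reg=2
step 8: T1 LOAD ⇒ load; ctr=3 reg=3
step 9: T1 CAS ⇒ ok; ctr=4 reg=3
step 10: T2 LOAD ⇒ load; ctr=4 reg=4
step 11: T3 CAS ⇒ retry; ctr=4 reg=2
step 12: T2 CAS ⇒ ok; ctr=5 reg=4
Log disagrees first at step 7.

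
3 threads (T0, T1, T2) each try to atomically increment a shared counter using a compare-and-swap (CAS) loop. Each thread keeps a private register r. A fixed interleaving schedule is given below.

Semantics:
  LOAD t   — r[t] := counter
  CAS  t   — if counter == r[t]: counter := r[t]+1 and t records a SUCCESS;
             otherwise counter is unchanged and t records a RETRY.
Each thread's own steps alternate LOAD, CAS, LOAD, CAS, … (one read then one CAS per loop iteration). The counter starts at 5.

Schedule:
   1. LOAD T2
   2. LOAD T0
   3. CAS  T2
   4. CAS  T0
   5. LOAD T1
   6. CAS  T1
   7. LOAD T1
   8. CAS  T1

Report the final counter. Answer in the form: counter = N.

   1) LOAD T2:  M=5  r_T2=5
   2) LOAD T0:  M=5  r_T0=5
   3) CAS  T2:  M=6  r_T2=5 ✓
   4) CAS  T0:  M=6  r_T0=5 ✗
   5) LOAD T1:  M=6  r_T1=6
   6) CAS  T1:  M=7  r_T1=6 ✓
   7) LOAD T1:  M=7  r_T1=7
   8) CAS  T1:  M=8  r_T1=7 ✓

counter = 8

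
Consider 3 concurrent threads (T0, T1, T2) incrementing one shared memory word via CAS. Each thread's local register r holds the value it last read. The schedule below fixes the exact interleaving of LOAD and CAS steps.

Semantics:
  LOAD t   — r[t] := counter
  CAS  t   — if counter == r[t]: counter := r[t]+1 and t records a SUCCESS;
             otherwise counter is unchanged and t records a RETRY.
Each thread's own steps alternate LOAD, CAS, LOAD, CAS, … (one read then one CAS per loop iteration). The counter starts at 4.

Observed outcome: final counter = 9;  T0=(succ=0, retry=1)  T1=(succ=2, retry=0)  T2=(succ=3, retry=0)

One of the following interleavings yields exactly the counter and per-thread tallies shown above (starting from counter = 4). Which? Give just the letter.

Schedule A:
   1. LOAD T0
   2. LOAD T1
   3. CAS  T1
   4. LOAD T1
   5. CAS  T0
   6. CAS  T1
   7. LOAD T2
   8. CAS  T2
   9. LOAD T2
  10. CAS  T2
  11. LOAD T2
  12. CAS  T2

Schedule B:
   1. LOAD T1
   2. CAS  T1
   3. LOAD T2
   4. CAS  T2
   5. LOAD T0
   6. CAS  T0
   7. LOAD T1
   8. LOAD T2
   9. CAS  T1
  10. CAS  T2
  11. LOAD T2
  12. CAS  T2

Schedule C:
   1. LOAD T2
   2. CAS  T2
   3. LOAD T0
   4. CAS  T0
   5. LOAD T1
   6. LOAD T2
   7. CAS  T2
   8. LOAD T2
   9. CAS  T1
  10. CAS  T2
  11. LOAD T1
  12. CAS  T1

A

Tracing schedule A:
step 1: T0 LOAD ⇒ load; ctr=4 reg=4
step 2: T1 LOAD ⇒ load; ctr=4 reg=4
step 3: T1 CAS ⇒ ok; ctr=5 reg=4
step 4: T1 LOAD ⇒ load; ctr=5 reg=5
step 5: T0 CAS ⇒ retry; ctr=5 reg=4
step 6: T1 CAS ⇒ ok; ctr=6 reg=5
step 7: T2 LOAD ⇒ load; ctr=6 reg=6
step 8: T2 CAS ⇒ ok; ctr=7 reg=6
step 9: T2 LOAD ⇒ load; ctr=7 reg=7
step 10: T2 CAS ⇒ ok; ctr=8 reg=7
step 11: T2 LOAD ⇒ load; ctr=8 reg=8
step 12: T2 CAS ⇒ ok; ctr=9 reg=8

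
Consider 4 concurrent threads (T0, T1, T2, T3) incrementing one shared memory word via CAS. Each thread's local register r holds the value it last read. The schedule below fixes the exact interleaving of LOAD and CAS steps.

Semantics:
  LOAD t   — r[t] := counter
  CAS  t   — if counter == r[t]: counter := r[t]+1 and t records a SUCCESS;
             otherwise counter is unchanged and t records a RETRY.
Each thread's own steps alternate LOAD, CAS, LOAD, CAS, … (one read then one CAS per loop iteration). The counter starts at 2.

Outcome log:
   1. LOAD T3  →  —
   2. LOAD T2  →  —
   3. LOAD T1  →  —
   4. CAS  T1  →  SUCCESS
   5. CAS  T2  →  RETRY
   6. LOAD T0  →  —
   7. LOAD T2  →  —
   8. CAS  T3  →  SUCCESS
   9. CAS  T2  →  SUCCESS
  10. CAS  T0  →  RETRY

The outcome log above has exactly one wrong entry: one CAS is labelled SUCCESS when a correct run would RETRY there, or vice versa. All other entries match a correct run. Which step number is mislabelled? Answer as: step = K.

Re-executing:
step 1: T3 LOAD ⇒ load; ctr=2 reg=2
step 2: T2 LOAD ⇒ load; ctr=2 reg=2
step 3: T1 LOAD ⇒ load; ctr=2 reg=2
step 4: T1 CAS ⇒ ok; ctr=3 reg=2
step 5: T2 CAS ⇒ retry; ctr=3 reg=2
step 6: T0 LOAD ⇒ load; ctr=3 reg=3
step 7: T2 LOAD ⇒ load; ctr=3 reg=3
step 8: T3 CAS ⇒ retry; ctr=3 reg=2
step 9: T2 CAS ⇒ ok; ctr=4 reg=3
step 10: T0 CAS ⇒ retry; ctr=4 reg=3
Log disagrees first at step 8.

step = 8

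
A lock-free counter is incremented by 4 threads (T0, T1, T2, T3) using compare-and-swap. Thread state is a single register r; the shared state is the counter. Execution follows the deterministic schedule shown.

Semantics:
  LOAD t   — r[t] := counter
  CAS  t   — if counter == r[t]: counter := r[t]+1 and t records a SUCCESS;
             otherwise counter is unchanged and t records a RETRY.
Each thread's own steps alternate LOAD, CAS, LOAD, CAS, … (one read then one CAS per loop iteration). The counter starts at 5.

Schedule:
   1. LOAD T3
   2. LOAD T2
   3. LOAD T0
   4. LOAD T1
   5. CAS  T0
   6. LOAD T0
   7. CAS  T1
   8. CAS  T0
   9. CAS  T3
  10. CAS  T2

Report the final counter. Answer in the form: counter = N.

   1) LOAD T3:  M=5  r_T3=5
   2) LOAD T2:  M=5  r_T2=5
   3) LOAD T0:  M=5  r_T0=5
   4) LOAD T1:  M=5  r_T1=5
   5) CAS  T0:  M=6  r_T0=5 ✓
   6) LOAD T0:  M=6  r_T0=6
   7) CAS  T1:  M=6  r_T1=5 ✗
   8) CAS  T0:  M=7  r_T0=6 ✓
   9) CAS  T3:  M=7  r_T3=5 ✗
  10) CAS  T2:  M=7  r_T2=5 ✗

counter = 7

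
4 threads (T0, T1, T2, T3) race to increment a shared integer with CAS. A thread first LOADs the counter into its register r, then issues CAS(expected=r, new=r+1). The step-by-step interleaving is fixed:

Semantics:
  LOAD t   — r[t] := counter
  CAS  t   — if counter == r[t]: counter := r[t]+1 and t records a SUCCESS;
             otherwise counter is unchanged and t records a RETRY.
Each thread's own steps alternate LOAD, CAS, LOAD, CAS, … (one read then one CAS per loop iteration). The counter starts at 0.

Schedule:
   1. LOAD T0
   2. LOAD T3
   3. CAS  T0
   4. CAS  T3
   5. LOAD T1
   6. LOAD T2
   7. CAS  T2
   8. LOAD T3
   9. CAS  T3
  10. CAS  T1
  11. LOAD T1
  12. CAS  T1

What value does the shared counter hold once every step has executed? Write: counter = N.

counter = 4

1. LOAD T0 → mem=0 r[T0]=0 [LOAD]
2. LOAD T3 → mem=0 r[T3]=0 [LOAD]
3. CAS T0 → mem=1 r[T0]=0 [OK]
4. CAS T3 → mem=1 r[T3]=0 [RETRY]
5. LOAD T1 → mem=1 r[T1]=1 [LOAD]
6. LOAD T2 → mem=1 r[T2]=1 [LOAD]
7. CAS T2 → mem=2 r[T2]=1 [OK]
8. LOAD T3 → mem=2 r[T3]=2 [LOAD]
9. CAS T3 → mem=3 r[T3]=2 [OK]
10. CAS T1 → mem=3 r[T1]=1 [RETRY]
11. LOAD T1 → mem=3 r[T1]=3 [LOAD]
12. CAS T1 → mem=4 r[T1]=3 [OK]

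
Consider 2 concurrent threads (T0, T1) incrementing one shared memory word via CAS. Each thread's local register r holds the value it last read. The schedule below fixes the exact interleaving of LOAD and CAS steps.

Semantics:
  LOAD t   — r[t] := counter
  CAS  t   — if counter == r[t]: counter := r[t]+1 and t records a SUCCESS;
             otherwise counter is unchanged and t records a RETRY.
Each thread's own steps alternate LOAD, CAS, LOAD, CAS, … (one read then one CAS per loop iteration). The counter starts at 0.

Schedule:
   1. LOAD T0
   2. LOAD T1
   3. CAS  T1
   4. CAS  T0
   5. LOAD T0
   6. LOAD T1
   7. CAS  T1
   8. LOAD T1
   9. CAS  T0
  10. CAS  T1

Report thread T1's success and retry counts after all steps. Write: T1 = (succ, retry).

T1 = (3, 0)

step 1: T0 LOAD ⇒ load; ctr=0 reg=0
step 2: T1 LOAD ⇒ load; ctr=0 reg=0
step 3: T1 CAS ⇒ ok; ctr=1 reg=0
step 4: T0 CAS ⇒ retry; ctr=1 reg=0
step 5: T0 LOAD ⇒ load; ctr=1 reg=1
step 6: T1 LOAD ⇒ load; ctr=1 reg=1
step 7: T1 CAS ⇒ ok; ctr=2 reg=1
step 8: T1 LOAD ⇒ load; ctr=2 reg=2
step 9: T0 CAS ⇒ retry; ctr=2 reg=1
step 10: T1 CAS ⇒ ok; ctr=3 reg=2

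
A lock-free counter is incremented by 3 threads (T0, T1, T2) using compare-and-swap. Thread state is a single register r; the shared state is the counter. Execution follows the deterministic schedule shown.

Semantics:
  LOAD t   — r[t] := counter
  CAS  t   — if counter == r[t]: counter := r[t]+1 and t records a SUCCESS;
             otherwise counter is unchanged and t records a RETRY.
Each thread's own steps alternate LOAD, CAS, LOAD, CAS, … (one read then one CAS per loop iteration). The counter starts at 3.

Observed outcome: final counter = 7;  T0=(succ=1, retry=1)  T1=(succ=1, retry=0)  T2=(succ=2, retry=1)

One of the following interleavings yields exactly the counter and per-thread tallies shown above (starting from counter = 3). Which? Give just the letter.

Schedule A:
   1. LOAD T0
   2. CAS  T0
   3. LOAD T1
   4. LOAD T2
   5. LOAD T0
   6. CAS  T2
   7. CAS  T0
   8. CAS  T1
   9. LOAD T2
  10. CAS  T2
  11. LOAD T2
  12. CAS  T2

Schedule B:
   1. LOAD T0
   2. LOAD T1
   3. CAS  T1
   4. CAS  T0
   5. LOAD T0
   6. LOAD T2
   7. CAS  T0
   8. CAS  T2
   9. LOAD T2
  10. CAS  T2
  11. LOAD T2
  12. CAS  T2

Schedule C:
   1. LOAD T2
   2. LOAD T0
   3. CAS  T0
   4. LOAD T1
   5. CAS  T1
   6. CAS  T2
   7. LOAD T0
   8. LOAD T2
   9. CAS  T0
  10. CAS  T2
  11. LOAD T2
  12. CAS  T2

B

Run B:
T0 LOAD — after: cnt=3, r=3 — load
T1 LOAD — after: cnt=3, r=3 — load
T1 CAS — after: cnt=4, r=3 — ok
T0 CAS — after: cnt=4, r=3 — retry
T0 LOAD — after: cnt=4, r=4 — load
T2 LOAD — after: cnt=4, r=4 — load
T0 CAS — after: cnt=5, r=4 — ok
T2 CAS — after: cnt=5, r=4 — retry
T2 LOAD — after: cnt=5, r=5 — load
T2 CAS — after: cnt=6, r=5 — ok
T2 LOAD — after: cnt=6, r=6 — load
T2 CAS — after: cnt=7, r=6 — ok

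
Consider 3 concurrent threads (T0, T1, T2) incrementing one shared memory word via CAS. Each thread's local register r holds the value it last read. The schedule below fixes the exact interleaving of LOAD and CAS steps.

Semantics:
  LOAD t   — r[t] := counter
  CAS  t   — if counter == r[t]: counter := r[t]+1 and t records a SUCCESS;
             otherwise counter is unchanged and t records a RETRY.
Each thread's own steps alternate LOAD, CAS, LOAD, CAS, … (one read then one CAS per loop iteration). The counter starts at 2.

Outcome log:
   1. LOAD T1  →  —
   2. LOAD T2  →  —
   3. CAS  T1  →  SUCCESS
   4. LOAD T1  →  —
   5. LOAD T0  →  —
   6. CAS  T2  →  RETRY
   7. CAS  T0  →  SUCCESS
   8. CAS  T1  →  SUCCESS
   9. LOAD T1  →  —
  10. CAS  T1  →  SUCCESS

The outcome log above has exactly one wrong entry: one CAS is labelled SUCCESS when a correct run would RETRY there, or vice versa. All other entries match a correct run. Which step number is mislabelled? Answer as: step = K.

Re-executing:
1. LOAD T1 → mem=2 r[T1]=2 [LOAD]
2. LOAD T2 → mem=2 r[T2]=2 [LOAD]
3. CAS T1 → mem=3 r[T1]=2 [OK]
4. LOAD T1 → mem=3 r[T1]=3 [LOAD]
5. LOAD T0 → mem=3 r[T0]=3 [LOAD]
6. CAS T2 → mem=3 r[T2]=2 [RETRY]
7. CAS T0 → mem=4 r[T0]=3 [OK]
8. CAS T1 → mem=4 r[T1]=3 [RETRY]
9. LOAD T1 → mem=4 r[T1]=4 [LOAD]
10. CAS T1 → mem=5 r[T1]=4 [OK]
Mismatch at 8.

step = 8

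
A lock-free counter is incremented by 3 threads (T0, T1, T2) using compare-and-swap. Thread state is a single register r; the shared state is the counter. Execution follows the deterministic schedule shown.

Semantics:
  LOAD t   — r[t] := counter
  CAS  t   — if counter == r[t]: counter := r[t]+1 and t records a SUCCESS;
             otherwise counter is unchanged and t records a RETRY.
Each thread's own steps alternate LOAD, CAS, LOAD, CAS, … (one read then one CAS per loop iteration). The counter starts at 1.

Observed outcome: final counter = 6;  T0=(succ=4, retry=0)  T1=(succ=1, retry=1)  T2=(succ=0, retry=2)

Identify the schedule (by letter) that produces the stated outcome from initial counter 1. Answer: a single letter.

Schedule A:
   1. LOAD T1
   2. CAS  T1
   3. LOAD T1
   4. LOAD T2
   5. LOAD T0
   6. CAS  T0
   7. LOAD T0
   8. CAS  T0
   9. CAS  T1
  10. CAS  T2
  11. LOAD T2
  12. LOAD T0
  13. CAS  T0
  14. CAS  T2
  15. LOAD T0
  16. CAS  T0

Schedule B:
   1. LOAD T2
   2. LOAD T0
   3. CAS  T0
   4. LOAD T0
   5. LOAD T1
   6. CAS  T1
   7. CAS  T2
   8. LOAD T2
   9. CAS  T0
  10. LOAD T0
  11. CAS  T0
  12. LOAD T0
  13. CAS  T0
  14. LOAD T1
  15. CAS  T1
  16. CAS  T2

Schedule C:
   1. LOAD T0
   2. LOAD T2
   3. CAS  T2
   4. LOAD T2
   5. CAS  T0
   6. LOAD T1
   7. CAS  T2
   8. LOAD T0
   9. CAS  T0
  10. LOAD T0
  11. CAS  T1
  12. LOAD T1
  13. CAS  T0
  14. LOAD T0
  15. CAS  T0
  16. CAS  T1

A

Tracing schedule A:
1. LOAD T1 → mem=1 r[T1]=1 [LOAD]
2. CAS T1 → mem=2 r[T1]=1 [OK]
3. LOAD T1 → mem=2 r[T1]=2 [LOAD]
4. LOAD T2 → mem=2 r[T2]=2 [LOAD]
5. LOAD T0 → mem=2 r[T0]=2 [LOAD]
6. CAS T0 → mem=3 r[T0]=2 [OK]
7. LOAD T0 → mem=3 r[T0]=3 [LOAD]
8. CAS T0 → mem=4 r[T0]=3 [OK]
9. CAS T1 → mem=4 r[T1]=2 [RETRY]
10. CAS T2 → mem=4 r[T2]=2 [RETRY]
11. LOAD T2 → mem=4 r[T2]=4 [LOAD]
12. LOAD T0 → mem=4 r[T0]=4 [LOAD]
13. CAS T0 → mem=5 r[T0]=4 [OK]
14. CAS T2 → mem=5 r[T2]=4 [RETRY]
15. LOAD T0 → mem=5 r[T0]=5 [LOAD]
16. CAS T0 → mem=6 r[T0]=5 [OK]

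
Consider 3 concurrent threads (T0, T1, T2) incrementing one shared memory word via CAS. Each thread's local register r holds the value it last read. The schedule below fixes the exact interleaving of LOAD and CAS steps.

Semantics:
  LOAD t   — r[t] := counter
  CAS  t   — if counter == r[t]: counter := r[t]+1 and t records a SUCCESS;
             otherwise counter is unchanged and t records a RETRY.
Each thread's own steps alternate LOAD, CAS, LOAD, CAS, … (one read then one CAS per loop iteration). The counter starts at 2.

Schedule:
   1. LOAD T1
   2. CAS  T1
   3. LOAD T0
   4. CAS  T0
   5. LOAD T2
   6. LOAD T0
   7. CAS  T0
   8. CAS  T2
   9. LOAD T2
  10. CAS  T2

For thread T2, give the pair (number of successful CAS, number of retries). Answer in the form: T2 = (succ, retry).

T2 = (1, 1)

[1] T1.load  rd  (counter 2, T1.r 2)
[2] T1.cas  hit  (counter 3, T1.r 2)
[3] T0.load  rd  (counter 3, T0.r 3)
[4] T0.cas  hit  (counter 4, T0.r 3)
[5] T2.load  rd  (counter 4, T2.r 4)
[6] T0.load  rd  (counter 4, T0.r 4)
[7] T0.cas  hit  (counter 5, T0.r 4)
[8] T2.cas  miss  (counter 5, T2.r 4)
[9] T2.load  rd  (counter 5, T2.r 5)
[10] T2.cas  hit  (counter 6, T2.r 5)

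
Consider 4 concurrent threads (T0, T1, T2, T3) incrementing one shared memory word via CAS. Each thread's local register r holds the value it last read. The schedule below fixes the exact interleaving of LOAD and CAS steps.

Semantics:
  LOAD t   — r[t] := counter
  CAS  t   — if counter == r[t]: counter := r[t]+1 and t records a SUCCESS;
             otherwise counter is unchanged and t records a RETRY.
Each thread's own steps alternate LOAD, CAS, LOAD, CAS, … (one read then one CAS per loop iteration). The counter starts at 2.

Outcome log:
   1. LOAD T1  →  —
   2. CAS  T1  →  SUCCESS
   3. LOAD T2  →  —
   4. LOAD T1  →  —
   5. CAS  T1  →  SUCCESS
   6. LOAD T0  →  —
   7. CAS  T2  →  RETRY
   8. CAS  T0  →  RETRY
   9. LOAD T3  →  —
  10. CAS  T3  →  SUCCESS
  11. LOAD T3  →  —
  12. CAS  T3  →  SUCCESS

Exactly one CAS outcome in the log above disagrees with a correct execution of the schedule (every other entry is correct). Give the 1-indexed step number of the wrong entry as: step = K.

Reference trace:
1. LOAD T1 → mem=2 r[T1]=2 [LOAD]
2. CAS T1 → mem=3 r[T1]=2 [OK]
3. LOAD T2 → mem=3 r[T2]=3 [LOAD]
4. LOAD T1 → mem=3 r[T1]=3 [LOAD]
5. CAS T1 → mem=4 r[T1]=3 [OK]
6. LOAD T0 → mem=4 r[T0]=4 [LOAD]
7. CAS T2 → mem=4 r[T2]=3 [RETRY]
8. CAS T0 → mem=5 r[T0]=4 [OK]
9. LOAD T3 → mem=5 r[T3]=5 [LOAD]
10. CAS T3 → mem=6 r[T3]=5 [OK]
11. LOAD T3 → mem=6 r[T3]=6 [LOAD]
12. CAS T3 → mem=7 r[T3]=6 [OK]
Mismatch at 8.

step = 8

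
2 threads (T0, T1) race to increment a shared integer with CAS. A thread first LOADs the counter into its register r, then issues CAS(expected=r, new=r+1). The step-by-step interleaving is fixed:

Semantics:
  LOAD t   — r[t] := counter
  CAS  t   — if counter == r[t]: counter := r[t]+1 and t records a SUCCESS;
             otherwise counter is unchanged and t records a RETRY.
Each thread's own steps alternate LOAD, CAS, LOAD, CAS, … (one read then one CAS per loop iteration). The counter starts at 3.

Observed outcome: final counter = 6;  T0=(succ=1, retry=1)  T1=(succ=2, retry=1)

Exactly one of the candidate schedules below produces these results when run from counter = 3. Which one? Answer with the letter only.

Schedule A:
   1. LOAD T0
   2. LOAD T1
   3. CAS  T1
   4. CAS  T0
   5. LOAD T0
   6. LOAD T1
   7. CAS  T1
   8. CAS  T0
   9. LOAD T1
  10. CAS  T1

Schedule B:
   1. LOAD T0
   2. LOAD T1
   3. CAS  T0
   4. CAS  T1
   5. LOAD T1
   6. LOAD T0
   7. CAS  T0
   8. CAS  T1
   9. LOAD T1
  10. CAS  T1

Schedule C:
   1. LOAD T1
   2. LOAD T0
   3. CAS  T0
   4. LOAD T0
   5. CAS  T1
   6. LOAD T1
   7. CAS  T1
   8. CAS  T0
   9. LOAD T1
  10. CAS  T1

Run C:
T1 LOAD — after: cnt=3, r=3 — load
T0 LOAD — after: cnt=3, r=3 — load
T0 CAS — after: cnt=4, r=3 — ok
T0 LOAD — after: cnt=4, r=4 — load
T1 CAS — after: cnt=4, r=3 — retry
T1 LOAD — after: cnt=4, r=4 — load
T1 CAS — after: cnt=5, r=4 — ok
T0 CAS — after: cnt=5, r=4 — retry
T1 LOAD — after: cnt=5, r=5 — load
T1 CAS — after: cnt=6, r=5 — ok

C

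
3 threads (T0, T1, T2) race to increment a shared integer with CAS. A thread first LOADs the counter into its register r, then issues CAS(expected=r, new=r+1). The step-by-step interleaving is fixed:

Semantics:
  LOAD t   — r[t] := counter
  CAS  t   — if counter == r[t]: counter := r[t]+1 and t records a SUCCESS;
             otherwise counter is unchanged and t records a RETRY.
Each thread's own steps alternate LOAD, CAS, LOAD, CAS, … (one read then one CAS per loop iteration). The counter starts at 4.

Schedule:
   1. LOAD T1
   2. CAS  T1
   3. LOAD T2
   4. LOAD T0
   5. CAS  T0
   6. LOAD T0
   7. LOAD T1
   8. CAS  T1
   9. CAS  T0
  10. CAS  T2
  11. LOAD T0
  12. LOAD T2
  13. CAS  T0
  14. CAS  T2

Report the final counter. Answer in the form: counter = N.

#1 T1 reads 4
#2 T1 CAS(4→5) writes; counter now 5
#3 T2 reads 5
#4 T0 reads 5
#5 T0 CAS(5→6) writes; counter now 6
#6 T0 reads 6
#7 T1 reads 6
#8 T1 CAS(6→7) writes; counter now 7
#9 T0 CAS(6→7) fails; counter now 7
#10 T2 CAS(5→6) fails; counter now 7
#11 T0 reads 7
#12 T2 reads 7
#13 T0 CAS(7→8) writes; counter now 8
#14 T2 CAS(7→8) fails; counter now 8

counter = 8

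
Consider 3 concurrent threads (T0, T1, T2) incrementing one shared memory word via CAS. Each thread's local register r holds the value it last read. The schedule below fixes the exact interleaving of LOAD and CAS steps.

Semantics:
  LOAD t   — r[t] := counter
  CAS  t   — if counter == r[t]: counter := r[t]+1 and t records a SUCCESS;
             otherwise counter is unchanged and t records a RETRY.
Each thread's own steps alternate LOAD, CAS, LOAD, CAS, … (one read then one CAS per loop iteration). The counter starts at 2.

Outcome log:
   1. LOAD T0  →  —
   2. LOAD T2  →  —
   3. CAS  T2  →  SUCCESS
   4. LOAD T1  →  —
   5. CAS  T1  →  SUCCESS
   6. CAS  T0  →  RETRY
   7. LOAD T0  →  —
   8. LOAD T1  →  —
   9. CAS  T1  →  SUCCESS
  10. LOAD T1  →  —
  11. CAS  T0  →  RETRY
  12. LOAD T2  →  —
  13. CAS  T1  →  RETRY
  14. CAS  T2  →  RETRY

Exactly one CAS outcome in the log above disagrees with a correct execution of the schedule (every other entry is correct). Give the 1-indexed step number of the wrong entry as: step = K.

step = 13

Correct run:
   1) LOAD T0:  M=2  r_T0=2
   2) LOAD T2:  M=2  r_T2=2
   3) CAS  T2:  M=3  r_T2=2 ✓
   4) LOAD T1:  M=3  r_T1=3
   5) CAS  T1:  M=4  r_T1=3 ✓
   6) CAS  T0:  M=4  r_T0=2 ✗
   7) LOAD T0:  M=4  r_T0=4
   8) LOAD T1:  M=4  r_T1=4
   9) CAS  T1:  M=5  r_T1=4 ✓
  10) LOAD T1:  M=5  r_T1=5
  11) CAS  T0:  M=5  r_T0=4 ✗
  12) LOAD T2:  M=5  r_T2=5
  13) CAS  T1:  M=6  r_T1=5 ✓
  14) CAS  T2:  M=6  r_T2=5 ✗
Mismatch at 13.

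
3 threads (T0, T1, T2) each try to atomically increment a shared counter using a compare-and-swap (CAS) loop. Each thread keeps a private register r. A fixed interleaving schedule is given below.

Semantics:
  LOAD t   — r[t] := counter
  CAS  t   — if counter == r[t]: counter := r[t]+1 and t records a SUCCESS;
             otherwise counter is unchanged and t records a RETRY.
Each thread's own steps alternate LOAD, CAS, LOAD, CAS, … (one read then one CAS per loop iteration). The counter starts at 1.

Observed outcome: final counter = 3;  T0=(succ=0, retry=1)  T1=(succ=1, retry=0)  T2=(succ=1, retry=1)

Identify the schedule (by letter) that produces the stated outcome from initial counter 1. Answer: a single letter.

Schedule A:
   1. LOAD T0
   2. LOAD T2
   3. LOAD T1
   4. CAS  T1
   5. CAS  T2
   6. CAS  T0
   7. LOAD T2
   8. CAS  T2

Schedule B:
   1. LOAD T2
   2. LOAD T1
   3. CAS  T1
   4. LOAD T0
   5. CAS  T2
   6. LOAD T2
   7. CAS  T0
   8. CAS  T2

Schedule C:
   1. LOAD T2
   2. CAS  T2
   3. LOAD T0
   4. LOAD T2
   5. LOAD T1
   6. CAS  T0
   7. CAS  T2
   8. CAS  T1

Simulating candidate A:
T0 LOAD — after: cnt=1, r=1 — load
T2 LOAD — after: cnt=1, r=1 — load
T1 LOAD — after: cnt=1, r=1 — load
T1 CAS — after: cnt=2, r=1 — ok
T2 CAS — after: cnt=2, r=1 — retry
T0 CAS — after: cnt=2, r=1 — retry
T2 LOAD — after: cnt=2, r=2 — load
T2 CAS — after: cnt=3, r=2 — ok

A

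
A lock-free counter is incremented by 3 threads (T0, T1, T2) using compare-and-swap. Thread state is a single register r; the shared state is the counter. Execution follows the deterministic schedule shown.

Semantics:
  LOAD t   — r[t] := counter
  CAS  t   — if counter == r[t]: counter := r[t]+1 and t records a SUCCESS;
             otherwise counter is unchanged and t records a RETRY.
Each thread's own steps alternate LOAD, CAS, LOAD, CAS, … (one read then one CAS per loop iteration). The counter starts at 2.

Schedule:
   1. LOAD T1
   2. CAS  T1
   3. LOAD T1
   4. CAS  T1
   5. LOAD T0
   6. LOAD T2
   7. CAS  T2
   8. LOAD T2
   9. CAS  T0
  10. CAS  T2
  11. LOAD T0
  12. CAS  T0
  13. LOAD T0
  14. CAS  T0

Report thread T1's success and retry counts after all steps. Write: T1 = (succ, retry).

T1 = (2, 0)

T1 LOAD — after: cnt=2, r=2 — load
T1 CAS — after: cnt=3, r=2 — ok
T1 LOAD — after: cnt=3, r=3 — load
T1 CAS — after: cnt=4, r=3 — ok
T0 LOAD — after: cnt=4, r=4 — load
T2 LOAD — after: cnt=4, r=4 — load
T2 CAS — after: cnt=5, r=4 — ok
T2 LOAD — after: cnt=5, r=5 — load
T0 CAS — after: cnt=5, r=4 — retry
T2 CAS — after: cnt=6, r=5 — ok
T0 LOAD — after: cnt=6, r=6 — load
T0 CAS — after: cnt=7, r=6 — ok
T0 LOAD — after: cnt=7, r=7 — load
T0 CAS — after: cnt=8, r=7 — ok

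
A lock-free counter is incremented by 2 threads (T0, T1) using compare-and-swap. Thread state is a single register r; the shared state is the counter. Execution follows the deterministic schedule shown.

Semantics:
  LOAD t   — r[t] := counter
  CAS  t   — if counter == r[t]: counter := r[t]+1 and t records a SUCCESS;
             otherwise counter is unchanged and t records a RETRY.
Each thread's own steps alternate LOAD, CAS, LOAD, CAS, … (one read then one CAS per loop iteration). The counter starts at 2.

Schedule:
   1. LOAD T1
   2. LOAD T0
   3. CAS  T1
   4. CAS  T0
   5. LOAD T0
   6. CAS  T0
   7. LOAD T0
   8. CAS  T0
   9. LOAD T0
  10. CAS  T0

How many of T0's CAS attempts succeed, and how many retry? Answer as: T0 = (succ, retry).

T0 = (3, 1)

#1 T1 reads 2
#2 T0 reads 2
#3 T1 CAS(2→3) writes; counter now 3
#4 T0 CAS(2→3) fails; counter now 3
#5 T0 reads 3
#6 T0 CAS(3→4) writes; counter now 4
#7 T0 reads 4
#8 T0 CAS(4→5) writes; counter now 5
#9 T0 reads 5
#10 T0 CAS(5→6) writes; counter now 6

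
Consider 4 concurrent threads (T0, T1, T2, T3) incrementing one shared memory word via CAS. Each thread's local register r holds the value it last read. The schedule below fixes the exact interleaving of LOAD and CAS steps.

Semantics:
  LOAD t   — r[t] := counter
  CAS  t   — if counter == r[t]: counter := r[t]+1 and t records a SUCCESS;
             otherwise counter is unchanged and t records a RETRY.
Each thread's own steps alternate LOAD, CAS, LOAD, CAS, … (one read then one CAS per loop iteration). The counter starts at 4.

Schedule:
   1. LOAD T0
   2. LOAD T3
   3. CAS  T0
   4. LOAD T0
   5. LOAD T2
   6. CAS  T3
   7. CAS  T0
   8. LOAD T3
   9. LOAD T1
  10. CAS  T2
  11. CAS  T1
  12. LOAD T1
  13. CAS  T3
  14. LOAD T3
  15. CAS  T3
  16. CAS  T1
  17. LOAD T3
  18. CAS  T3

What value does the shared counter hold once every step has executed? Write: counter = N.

[1] T0.load  rd  (counter 4, T0.r 4)
[2] T3.load  rd  (counter 4, T3.r 4)
[3] T0.cas  hit  (counter 5, T0.r 4)
[4] T0.load  rd  (counter 5, T0.r 5)
[5] T2.load  rd  (counter 5, T2.r 5)
[6] T3.cas  miss  (counter 5, T3.r 4)
[7] T0.cas  hit  (counter 6, T0.r 5)
[8] T3.load  rd  (counter 6, T3.r 6)
[9] T1.load  rd  (counter 6, T1.r 6)
[10] T2.cas  miss  (counter 6, T2.r 5)
[11] T1.cas  hit  (counter 7, T1.r 6)
[12] T1.load  rd  (counter 7, T1.r 7)
[13] T3.cas  miss  (counter 7, T3.r 6)
[14] T3.load  rd  (counter 7, T3.r 7)
[15] T3.cas  hit  (counter 8, T3.r 7)
[16] T1.cas  miss  (counter 8, T1.r 7)
[17] T3.load  rd  (counter 8, T3.r 8)
[18] T3.cas  hit  (counter 9, T3.r 8)

counter = 9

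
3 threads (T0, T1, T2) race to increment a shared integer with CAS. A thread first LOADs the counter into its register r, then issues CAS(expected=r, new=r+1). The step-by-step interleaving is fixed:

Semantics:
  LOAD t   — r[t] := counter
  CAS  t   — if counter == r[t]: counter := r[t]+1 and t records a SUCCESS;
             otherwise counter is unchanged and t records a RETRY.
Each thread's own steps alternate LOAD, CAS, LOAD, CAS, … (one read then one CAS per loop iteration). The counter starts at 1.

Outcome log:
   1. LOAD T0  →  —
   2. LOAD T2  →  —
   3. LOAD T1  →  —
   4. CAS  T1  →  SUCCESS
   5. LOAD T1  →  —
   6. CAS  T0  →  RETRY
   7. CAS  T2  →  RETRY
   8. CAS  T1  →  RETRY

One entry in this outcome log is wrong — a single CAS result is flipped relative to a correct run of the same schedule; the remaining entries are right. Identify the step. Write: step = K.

Reference trace:
T0 LOAD — after: cnt=1, r=1 — load
T2 LOAD — after: cnt=1, r=1 — load
T1 LOAD — after: cnt=1, r=1 — load
T1 CAS — after: cnt=2, r=1 — ok
T1 LOAD — after: cnt=2, r=2 — load
T0 CAS — after: cnt=2, r=1 — retry
T2 CAS — after: cnt=2, r=1 — retry
T1 CAS — after: cnt=3, r=2 — ok
Mismatch at 8.

step = 8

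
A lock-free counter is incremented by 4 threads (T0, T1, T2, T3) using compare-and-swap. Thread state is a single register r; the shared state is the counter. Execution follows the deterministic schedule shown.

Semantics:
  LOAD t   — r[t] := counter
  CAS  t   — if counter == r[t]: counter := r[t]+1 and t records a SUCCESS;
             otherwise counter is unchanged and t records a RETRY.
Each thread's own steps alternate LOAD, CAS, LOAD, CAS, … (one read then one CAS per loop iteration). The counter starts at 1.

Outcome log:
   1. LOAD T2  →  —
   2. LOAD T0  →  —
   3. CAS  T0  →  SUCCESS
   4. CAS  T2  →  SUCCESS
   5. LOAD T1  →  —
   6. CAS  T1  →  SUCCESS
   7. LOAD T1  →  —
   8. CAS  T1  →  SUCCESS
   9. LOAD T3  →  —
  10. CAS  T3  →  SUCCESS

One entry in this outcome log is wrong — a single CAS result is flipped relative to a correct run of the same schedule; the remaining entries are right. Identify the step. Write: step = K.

Re-executing:
[1] T2.load  rd  (counter 1, T2.r 1)
[2] T0.load  rd  (counter 1, T0.r 1)
[3] T0.cas  hit  (counter 2, T0.r 1)
[4] T2.cas  miss  (counter 2, T2.r 1)
[5] T1.load  rd  (counter 2, T1.r 2)
[6] T1.cas  hit  (counter 3, T1.r 2)
[7] T1.load  rd  (counter 3, T1.r 3)
[8] T1.cas  hit  (counter 4, T1.r 3)
[9] T3.load  rd  (counter 4, T3.r 4)
[10] T3.cas  hit  (counter 5, T3.r 4)
Mismatch at 4.

step = 4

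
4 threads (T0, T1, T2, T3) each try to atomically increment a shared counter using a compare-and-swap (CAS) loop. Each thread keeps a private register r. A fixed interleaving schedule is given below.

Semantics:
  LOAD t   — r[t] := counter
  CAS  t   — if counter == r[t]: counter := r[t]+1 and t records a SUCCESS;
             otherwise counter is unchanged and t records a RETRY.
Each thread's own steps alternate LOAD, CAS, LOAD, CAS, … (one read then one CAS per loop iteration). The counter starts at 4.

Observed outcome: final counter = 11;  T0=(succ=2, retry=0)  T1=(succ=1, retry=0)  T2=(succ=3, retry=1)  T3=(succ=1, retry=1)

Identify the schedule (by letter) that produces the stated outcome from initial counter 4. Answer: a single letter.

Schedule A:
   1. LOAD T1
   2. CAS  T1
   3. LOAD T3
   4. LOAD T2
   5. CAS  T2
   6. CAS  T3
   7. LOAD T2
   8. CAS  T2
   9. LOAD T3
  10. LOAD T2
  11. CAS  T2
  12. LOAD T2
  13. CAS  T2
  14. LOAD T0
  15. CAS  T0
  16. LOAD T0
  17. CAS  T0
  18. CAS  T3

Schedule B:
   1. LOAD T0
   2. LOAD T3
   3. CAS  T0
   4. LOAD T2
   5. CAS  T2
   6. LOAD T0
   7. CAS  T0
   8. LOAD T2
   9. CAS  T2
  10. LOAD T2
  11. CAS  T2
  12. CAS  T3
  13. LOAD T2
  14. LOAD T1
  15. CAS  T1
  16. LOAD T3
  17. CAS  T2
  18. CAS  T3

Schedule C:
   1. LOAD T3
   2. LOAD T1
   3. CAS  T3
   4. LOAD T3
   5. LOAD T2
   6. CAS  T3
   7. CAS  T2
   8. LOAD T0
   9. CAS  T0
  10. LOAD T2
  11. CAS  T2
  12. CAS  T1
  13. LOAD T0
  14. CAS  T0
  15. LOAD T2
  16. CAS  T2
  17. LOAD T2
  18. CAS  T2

Simulating candidate B:
step 1: T0 LOAD ⇒ load; ctr=4 reg=4
step 2: T3 LOAD ⇒ load; ctr=4 reg=4
step 3: T0 CAS ⇒ ok; ctr=5 reg=4
step 4: T2 LOAD ⇒ load; ctr=5 reg=5
step 5: T2 CAS ⇒ ok; ctr=6 reg=5
step 6: T0 LOAD ⇒ load; ctr=6 reg=6
step 7: T0 CAS ⇒ ok; ctr=7 reg=6
step 8: T2 LOAD ⇒ load; ctr=7 reg=7
step 9: T2 CAS ⇒ ok; ctr=8 reg=7
step 10: T2 LOAD ⇒ load; ctr=8 reg=8
step 11: T2 CAS ⇒ ok; ctr=9 reg=8
step 12: T3 CAS ⇒ retry; ctr=9 reg=4
step 13: T2 LOAD ⇒ load; ctr=9 reg=9
step 14: T1 LOAD ⇒ load; ctr=9 reg=9
step 15: T1 CAS ⇒ ok; ctr=10 reg=9
step 16: T3 LOAD ⇒ load; ctr=10 reg=10
step 17: T2 CAS ⇒ retry; ctr=10 reg=9
step 18: T3 CAS ⇒ ok; ctr=11 reg=10

B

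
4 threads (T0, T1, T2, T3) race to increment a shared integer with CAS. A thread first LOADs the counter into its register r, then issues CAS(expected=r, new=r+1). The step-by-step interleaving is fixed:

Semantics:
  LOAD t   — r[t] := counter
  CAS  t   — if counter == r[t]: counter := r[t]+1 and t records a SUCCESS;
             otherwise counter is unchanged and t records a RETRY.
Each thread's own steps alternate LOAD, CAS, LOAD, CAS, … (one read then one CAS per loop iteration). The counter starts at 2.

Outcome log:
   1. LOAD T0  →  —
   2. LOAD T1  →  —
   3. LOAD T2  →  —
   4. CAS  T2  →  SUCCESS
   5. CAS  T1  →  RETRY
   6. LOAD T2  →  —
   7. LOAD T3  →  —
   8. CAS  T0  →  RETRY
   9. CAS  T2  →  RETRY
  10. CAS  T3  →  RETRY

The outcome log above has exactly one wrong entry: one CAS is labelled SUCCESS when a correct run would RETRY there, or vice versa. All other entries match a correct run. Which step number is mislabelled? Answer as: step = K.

step = 9

Reference trace:
[1] T0.load  rd  (counter 2, T0.r 2)
[2] T1.load  rd  (counter 2, T1.r 2)
[3] T2.load  rd  (counter 2, T2.r 2)
[4] T2.cas  hit  (counter 3, T2.r 2)
[5] T1.cas  miss  (counter 3, T1.r 2)
[6] T2.load  rd  (counter 3, T2.r 3)
[7] T3.load  rd  (counter 3, T3.r 3)
[8] T0.cas  miss  (counter 3, T0.r 2)
[9] T2.cas  hit  (counter 4, T2.r 3)
[10] T3.cas  miss  (counter 4, T3.r 3)
Mismatch at 9.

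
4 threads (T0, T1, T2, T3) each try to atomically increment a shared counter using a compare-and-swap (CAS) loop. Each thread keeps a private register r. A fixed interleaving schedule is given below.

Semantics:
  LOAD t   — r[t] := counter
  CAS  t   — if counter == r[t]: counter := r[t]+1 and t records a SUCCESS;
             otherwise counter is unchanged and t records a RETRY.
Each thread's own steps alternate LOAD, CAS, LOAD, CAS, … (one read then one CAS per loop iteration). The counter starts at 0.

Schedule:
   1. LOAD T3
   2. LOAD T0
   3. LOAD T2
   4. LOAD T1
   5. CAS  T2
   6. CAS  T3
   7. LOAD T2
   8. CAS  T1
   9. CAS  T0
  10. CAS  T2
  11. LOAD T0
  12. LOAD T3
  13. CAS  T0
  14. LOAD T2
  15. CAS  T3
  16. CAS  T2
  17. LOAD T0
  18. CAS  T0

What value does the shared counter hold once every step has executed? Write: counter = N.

   1) LOAD T3:  M=0  r_T3=0
   2) LOAD T0:  M=0  r_T0=0
   3) LOAD T2:  M=0  r_T2=0
   4) LOAD T1:  M=0  r_T1=0
   5) CAS  T2:  M=1  r_T2=0 ✓
   6) CAS  T3:  M=1  r_T3=0 ✗
   7) LOAD T2:  M=1  r_T2=1
   8) CAS  T1:  M=1  r_T1=0 ✗
   9) CAS  T0:  M=1  r_T0=0 ✗
  10) CAS  T2:  M=2  r_T2=1 ✓
  11) LOAD T0:  M=2  r_T0=2
  12) LOAD T3:  M=2  r_T3=2
  13) CAS  T0:  M=3  r_T0=2 ✓
  14) LOAD T2:  M=3  r_T2=3
  15) CAS  T3:  M=3  r_T3=2 ✗
  16) CAS  T2:  M=4  r_T2=3 ✓
  17) LOAD T0:  M=4  r_T0=4
  18) CAS  T0:  M=5  r_T0=4 ✓

counter = 5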